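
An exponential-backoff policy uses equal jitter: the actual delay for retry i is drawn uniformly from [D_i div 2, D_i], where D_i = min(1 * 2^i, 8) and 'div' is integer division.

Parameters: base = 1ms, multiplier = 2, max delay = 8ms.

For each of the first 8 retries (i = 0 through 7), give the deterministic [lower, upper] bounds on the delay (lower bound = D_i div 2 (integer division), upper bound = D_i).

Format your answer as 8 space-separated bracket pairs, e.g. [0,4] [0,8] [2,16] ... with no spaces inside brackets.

Answer: [0,1] [1,2] [2,4] [4,8] [4,8] [4,8] [4,8] [4,8]

Derivation:
Computing bounds per retry:
  i=0: D_i=min(1*2^0,8)=1, bounds=[0,1]
  i=1: D_i=min(1*2^1,8)=2, bounds=[1,2]
  i=2: D_i=min(1*2^2,8)=4, bounds=[2,4]
  i=3: D_i=min(1*2^3,8)=8, bounds=[4,8]
  i=4: D_i=min(1*2^4,8)=8, bounds=[4,8]
  i=5: D_i=min(1*2^5,8)=8, bounds=[4,8]
  i=6: D_i=min(1*2^6,8)=8, bounds=[4,8]
  i=7: D_i=min(1*2^7,8)=8, bounds=[4,8]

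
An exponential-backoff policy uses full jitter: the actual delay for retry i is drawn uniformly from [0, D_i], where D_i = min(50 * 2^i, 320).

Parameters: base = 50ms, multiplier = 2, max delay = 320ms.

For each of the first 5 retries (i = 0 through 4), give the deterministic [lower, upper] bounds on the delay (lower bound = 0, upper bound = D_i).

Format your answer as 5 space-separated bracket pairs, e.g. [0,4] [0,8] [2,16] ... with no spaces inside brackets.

Computing bounds per retry:
  i=0: D_i=min(50*2^0,320)=50, bounds=[0,50]
  i=1: D_i=min(50*2^1,320)=100, bounds=[0,100]
  i=2: D_i=min(50*2^2,320)=200, bounds=[0,200]
  i=3: D_i=min(50*2^3,320)=320, bounds=[0,320]
  i=4: D_i=min(50*2^4,320)=320, bounds=[0,320]

Answer: [0,50] [0,100] [0,200] [0,320] [0,320]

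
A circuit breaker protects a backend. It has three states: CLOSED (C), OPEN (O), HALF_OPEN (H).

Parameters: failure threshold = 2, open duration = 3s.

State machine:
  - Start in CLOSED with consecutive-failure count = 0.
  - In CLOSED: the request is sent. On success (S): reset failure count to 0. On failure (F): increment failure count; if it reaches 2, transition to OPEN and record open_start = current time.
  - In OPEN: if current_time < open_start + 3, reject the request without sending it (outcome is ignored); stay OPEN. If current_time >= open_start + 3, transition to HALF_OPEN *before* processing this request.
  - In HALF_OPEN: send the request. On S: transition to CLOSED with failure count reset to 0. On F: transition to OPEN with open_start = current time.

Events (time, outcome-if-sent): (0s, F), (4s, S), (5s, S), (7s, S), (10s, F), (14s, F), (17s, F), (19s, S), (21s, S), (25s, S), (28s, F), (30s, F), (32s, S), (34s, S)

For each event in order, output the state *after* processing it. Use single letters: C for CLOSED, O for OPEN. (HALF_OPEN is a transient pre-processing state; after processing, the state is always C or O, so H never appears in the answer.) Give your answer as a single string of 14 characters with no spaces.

Answer: CCCCCOOOCCCOOC

Derivation:
State after each event:
  event#1 t=0s outcome=F: state=CLOSED
  event#2 t=4s outcome=S: state=CLOSED
  event#3 t=5s outcome=S: state=CLOSED
  event#4 t=7s outcome=S: state=CLOSED
  event#5 t=10s outcome=F: state=CLOSED
  event#6 t=14s outcome=F: state=OPEN
  event#7 t=17s outcome=F: state=OPEN
  event#8 t=19s outcome=S: state=OPEN
  event#9 t=21s outcome=S: state=CLOSED
  event#10 t=25s outcome=S: state=CLOSED
  event#11 t=28s outcome=F: state=CLOSED
  event#12 t=30s outcome=F: state=OPEN
  event#13 t=32s outcome=S: state=OPEN
  event#14 t=34s outcome=S: state=CLOSED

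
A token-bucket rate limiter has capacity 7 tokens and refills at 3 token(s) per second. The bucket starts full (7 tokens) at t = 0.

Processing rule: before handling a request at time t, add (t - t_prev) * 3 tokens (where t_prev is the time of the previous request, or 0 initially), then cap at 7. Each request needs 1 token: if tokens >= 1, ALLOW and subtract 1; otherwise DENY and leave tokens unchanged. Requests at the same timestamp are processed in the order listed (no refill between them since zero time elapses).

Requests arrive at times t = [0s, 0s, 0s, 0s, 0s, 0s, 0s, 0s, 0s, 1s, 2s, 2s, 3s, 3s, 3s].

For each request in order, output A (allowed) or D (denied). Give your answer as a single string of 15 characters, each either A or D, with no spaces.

Simulating step by step:
  req#1 t=0s: ALLOW
  req#2 t=0s: ALLOW
  req#3 t=0s: ALLOW
  req#4 t=0s: ALLOW
  req#5 t=0s: ALLOW
  req#6 t=0s: ALLOW
  req#7 t=0s: ALLOW
  req#8 t=0s: DENY
  req#9 t=0s: DENY
  req#10 t=1s: ALLOW
  req#11 t=2s: ALLOW
  req#12 t=2s: ALLOW
  req#13 t=3s: ALLOW
  req#14 t=3s: ALLOW
  req#15 t=3s: ALLOW

Answer: AAAAAAADDAAAAAA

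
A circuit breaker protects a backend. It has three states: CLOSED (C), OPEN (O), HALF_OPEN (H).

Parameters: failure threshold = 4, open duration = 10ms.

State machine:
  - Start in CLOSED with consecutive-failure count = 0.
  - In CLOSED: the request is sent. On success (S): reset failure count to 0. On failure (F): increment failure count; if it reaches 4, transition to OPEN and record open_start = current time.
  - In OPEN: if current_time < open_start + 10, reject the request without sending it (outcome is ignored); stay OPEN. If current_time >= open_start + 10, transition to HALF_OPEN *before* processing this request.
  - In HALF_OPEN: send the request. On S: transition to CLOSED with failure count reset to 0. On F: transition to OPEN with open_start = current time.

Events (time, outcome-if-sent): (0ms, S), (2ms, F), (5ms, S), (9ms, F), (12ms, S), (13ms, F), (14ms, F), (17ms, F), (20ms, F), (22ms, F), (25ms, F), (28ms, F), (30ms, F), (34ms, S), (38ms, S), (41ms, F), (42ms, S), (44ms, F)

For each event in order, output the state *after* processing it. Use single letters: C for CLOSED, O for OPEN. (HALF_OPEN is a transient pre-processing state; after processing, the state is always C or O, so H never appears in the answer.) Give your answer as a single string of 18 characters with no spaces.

State after each event:
  event#1 t=0ms outcome=S: state=CLOSED
  event#2 t=2ms outcome=F: state=CLOSED
  event#3 t=5ms outcome=S: state=CLOSED
  event#4 t=9ms outcome=F: state=CLOSED
  event#5 t=12ms outcome=S: state=CLOSED
  event#6 t=13ms outcome=F: state=CLOSED
  event#7 t=14ms outcome=F: state=CLOSED
  event#8 t=17ms outcome=F: state=CLOSED
  event#9 t=20ms outcome=F: state=OPEN
  event#10 t=22ms outcome=F: state=OPEN
  event#11 t=25ms outcome=F: state=OPEN
  event#12 t=28ms outcome=F: state=OPEN
  event#13 t=30ms outcome=F: state=OPEN
  event#14 t=34ms outcome=S: state=OPEN
  event#15 t=38ms outcome=S: state=OPEN
  event#16 t=41ms outcome=F: state=OPEN
  event#17 t=42ms outcome=S: state=OPEN
  event#18 t=44ms outcome=F: state=OPEN

Answer: CCCCCCCCOOOOOOOOOO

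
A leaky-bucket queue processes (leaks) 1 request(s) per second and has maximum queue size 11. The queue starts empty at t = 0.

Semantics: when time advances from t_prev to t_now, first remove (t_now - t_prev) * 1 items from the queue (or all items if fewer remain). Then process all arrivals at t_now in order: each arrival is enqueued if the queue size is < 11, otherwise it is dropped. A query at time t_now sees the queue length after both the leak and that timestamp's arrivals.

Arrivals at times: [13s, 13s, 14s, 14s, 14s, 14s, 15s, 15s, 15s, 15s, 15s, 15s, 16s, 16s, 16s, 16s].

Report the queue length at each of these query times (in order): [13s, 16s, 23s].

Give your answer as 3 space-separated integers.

Answer: 2 11 4

Derivation:
Queue lengths at query times:
  query t=13s: backlog = 2
  query t=16s: backlog = 11
  query t=23s: backlog = 4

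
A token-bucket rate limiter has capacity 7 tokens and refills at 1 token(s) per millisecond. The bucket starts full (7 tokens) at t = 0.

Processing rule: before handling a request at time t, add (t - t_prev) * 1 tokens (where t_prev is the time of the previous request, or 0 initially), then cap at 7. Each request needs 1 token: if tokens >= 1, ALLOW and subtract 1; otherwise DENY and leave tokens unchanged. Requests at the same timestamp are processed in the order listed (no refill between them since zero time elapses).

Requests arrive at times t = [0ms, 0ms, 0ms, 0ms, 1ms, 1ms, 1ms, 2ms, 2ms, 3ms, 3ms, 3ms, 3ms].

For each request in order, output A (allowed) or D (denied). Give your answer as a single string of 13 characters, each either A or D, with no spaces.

Simulating step by step:
  req#1 t=0ms: ALLOW
  req#2 t=0ms: ALLOW
  req#3 t=0ms: ALLOW
  req#4 t=0ms: ALLOW
  req#5 t=1ms: ALLOW
  req#6 t=1ms: ALLOW
  req#7 t=1ms: ALLOW
  req#8 t=2ms: ALLOW
  req#9 t=2ms: ALLOW
  req#10 t=3ms: ALLOW
  req#11 t=3ms: DENY
  req#12 t=3ms: DENY
  req#13 t=3ms: DENY

Answer: AAAAAAAAAADDD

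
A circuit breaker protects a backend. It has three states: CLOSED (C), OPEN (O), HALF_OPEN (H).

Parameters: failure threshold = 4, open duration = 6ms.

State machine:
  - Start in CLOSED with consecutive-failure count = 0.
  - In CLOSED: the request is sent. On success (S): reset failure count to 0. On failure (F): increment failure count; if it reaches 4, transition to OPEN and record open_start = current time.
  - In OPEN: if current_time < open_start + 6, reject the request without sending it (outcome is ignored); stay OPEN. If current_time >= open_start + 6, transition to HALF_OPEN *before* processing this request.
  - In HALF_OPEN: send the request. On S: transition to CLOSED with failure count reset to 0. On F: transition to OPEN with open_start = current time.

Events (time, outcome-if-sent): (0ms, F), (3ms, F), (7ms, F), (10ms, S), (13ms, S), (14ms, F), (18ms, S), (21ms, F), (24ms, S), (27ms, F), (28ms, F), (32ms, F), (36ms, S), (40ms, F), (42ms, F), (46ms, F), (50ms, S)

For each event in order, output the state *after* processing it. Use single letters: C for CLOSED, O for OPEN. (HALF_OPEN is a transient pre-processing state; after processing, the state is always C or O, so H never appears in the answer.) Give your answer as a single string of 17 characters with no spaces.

Answer: CCCCCCCCCCCCCCCCC

Derivation:
State after each event:
  event#1 t=0ms outcome=F: state=CLOSED
  event#2 t=3ms outcome=F: state=CLOSED
  event#3 t=7ms outcome=F: state=CLOSED
  event#4 t=10ms outcome=S: state=CLOSED
  event#5 t=13ms outcome=S: state=CLOSED
  event#6 t=14ms outcome=F: state=CLOSED
  event#7 t=18ms outcome=S: state=CLOSED
  event#8 t=21ms outcome=F: state=CLOSED
  event#9 t=24ms outcome=S: state=CLOSED
  event#10 t=27ms outcome=F: state=CLOSED
  event#11 t=28ms outcome=F: state=CLOSED
  event#12 t=32ms outcome=F: state=CLOSED
  event#13 t=36ms outcome=S: state=CLOSED
  event#14 t=40ms outcome=F: state=CLOSED
  event#15 t=42ms outcome=F: state=CLOSED
  event#16 t=46ms outcome=F: state=CLOSED
  event#17 t=50ms outcome=S: state=CLOSED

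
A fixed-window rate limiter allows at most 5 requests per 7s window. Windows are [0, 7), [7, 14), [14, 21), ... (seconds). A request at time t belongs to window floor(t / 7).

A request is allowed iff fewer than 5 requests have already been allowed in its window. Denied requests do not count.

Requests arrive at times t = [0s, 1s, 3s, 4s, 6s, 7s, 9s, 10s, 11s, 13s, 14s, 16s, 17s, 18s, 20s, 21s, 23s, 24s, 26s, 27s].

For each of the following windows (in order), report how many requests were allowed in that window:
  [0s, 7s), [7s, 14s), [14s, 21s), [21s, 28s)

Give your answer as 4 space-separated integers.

Processing requests:
  req#1 t=0s (window 0): ALLOW
  req#2 t=1s (window 0): ALLOW
  req#3 t=3s (window 0): ALLOW
  req#4 t=4s (window 0): ALLOW
  req#5 t=6s (window 0): ALLOW
  req#6 t=7s (window 1): ALLOW
  req#7 t=9s (window 1): ALLOW
  req#8 t=10s (window 1): ALLOW
  req#9 t=11s (window 1): ALLOW
  req#10 t=13s (window 1): ALLOW
  req#11 t=14s (window 2): ALLOW
  req#12 t=16s (window 2): ALLOW
  req#13 t=17s (window 2): ALLOW
  req#14 t=18s (window 2): ALLOW
  req#15 t=20s (window 2): ALLOW
  req#16 t=21s (window 3): ALLOW
  req#17 t=23s (window 3): ALLOW
  req#18 t=24s (window 3): ALLOW
  req#19 t=26s (window 3): ALLOW
  req#20 t=27s (window 3): ALLOW

Allowed counts by window: 5 5 5 5

Answer: 5 5 5 5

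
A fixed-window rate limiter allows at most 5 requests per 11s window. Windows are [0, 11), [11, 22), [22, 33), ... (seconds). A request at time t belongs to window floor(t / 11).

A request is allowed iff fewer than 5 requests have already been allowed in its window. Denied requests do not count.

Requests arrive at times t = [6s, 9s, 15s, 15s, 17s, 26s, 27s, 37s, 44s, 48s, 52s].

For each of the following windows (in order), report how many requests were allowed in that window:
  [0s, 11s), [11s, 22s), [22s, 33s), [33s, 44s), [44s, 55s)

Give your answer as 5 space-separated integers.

Answer: 2 3 2 1 3

Derivation:
Processing requests:
  req#1 t=6s (window 0): ALLOW
  req#2 t=9s (window 0): ALLOW
  req#3 t=15s (window 1): ALLOW
  req#4 t=15s (window 1): ALLOW
  req#5 t=17s (window 1): ALLOW
  req#6 t=26s (window 2): ALLOW
  req#7 t=27s (window 2): ALLOW
  req#8 t=37s (window 3): ALLOW
  req#9 t=44s (window 4): ALLOW
  req#10 t=48s (window 4): ALLOW
  req#11 t=52s (window 4): ALLOW

Allowed counts by window: 2 3 2 1 3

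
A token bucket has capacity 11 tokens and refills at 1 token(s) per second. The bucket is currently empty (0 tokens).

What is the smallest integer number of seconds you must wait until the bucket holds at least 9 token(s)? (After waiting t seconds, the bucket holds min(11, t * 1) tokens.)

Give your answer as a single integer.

Answer: 9

Derivation:
Need t * 1 >= 9, so t >= 9/1.
Smallest integer t = ceil(9/1) = 9.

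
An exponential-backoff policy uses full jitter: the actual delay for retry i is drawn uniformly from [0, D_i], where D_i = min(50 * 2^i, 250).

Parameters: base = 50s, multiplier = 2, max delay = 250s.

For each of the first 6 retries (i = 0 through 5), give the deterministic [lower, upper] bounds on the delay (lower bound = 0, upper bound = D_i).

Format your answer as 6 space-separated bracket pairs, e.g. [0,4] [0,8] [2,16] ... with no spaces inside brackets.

Computing bounds per retry:
  i=0: D_i=min(50*2^0,250)=50, bounds=[0,50]
  i=1: D_i=min(50*2^1,250)=100, bounds=[0,100]
  i=2: D_i=min(50*2^2,250)=200, bounds=[0,200]
  i=3: D_i=min(50*2^3,250)=250, bounds=[0,250]
  i=4: D_i=min(50*2^4,250)=250, bounds=[0,250]
  i=5: D_i=min(50*2^5,250)=250, bounds=[0,250]

Answer: [0,50] [0,100] [0,200] [0,250] [0,250] [0,250]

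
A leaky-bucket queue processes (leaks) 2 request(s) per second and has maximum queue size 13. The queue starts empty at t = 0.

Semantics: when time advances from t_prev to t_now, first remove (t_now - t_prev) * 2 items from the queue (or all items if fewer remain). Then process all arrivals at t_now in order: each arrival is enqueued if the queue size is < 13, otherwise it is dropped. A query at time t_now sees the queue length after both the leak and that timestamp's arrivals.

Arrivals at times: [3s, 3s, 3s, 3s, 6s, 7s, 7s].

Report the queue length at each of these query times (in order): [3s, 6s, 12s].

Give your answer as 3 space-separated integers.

Answer: 4 1 0

Derivation:
Queue lengths at query times:
  query t=3s: backlog = 4
  query t=6s: backlog = 1
  query t=12s: backlog = 0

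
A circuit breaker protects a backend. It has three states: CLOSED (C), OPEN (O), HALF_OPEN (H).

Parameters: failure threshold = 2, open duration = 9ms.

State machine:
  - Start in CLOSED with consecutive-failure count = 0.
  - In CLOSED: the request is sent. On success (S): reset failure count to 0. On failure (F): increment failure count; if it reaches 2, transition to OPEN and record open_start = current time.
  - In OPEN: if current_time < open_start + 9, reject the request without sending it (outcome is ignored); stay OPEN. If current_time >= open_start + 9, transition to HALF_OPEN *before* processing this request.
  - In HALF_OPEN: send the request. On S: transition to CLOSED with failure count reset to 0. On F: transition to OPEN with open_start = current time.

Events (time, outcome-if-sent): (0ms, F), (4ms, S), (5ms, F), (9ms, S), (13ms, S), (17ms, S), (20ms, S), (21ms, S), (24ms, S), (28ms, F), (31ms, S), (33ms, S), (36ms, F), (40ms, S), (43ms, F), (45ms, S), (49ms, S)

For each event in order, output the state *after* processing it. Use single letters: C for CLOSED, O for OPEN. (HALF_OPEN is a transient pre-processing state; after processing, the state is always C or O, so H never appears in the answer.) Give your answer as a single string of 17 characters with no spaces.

State after each event:
  event#1 t=0ms outcome=F: state=CLOSED
  event#2 t=4ms outcome=S: state=CLOSED
  event#3 t=5ms outcome=F: state=CLOSED
  event#4 t=9ms outcome=S: state=CLOSED
  event#5 t=13ms outcome=S: state=CLOSED
  event#6 t=17ms outcome=S: state=CLOSED
  event#7 t=20ms outcome=S: state=CLOSED
  event#8 t=21ms outcome=S: state=CLOSED
  event#9 t=24ms outcome=S: state=CLOSED
  event#10 t=28ms outcome=F: state=CLOSED
  event#11 t=31ms outcome=S: state=CLOSED
  event#12 t=33ms outcome=S: state=CLOSED
  event#13 t=36ms outcome=F: state=CLOSED
  event#14 t=40ms outcome=S: state=CLOSED
  event#15 t=43ms outcome=F: state=CLOSED
  event#16 t=45ms outcome=S: state=CLOSED
  event#17 t=49ms outcome=S: state=CLOSED

Answer: CCCCCCCCCCCCCCCCC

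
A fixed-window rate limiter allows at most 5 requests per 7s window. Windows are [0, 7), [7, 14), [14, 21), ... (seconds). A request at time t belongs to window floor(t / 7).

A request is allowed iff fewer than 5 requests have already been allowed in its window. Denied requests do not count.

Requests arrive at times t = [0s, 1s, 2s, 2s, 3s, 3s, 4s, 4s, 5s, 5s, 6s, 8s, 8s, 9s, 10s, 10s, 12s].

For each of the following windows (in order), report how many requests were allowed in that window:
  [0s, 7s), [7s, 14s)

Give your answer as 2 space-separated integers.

Answer: 5 5

Derivation:
Processing requests:
  req#1 t=0s (window 0): ALLOW
  req#2 t=1s (window 0): ALLOW
  req#3 t=2s (window 0): ALLOW
  req#4 t=2s (window 0): ALLOW
  req#5 t=3s (window 0): ALLOW
  req#6 t=3s (window 0): DENY
  req#7 t=4s (window 0): DENY
  req#8 t=4s (window 0): DENY
  req#9 t=5s (window 0): DENY
  req#10 t=5s (window 0): DENY
  req#11 t=6s (window 0): DENY
  req#12 t=8s (window 1): ALLOW
  req#13 t=8s (window 1): ALLOW
  req#14 t=9s (window 1): ALLOW
  req#15 t=10s (window 1): ALLOW
  req#16 t=10s (window 1): ALLOW
  req#17 t=12s (window 1): DENY

Allowed counts by window: 5 5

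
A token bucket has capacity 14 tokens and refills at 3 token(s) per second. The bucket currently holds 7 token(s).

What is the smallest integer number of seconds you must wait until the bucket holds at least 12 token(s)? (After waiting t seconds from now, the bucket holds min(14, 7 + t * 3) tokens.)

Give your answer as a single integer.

Answer: 2

Derivation:
Need 7 + t * 3 >= 12, so t >= 5/3.
Smallest integer t = ceil(5/3) = 2.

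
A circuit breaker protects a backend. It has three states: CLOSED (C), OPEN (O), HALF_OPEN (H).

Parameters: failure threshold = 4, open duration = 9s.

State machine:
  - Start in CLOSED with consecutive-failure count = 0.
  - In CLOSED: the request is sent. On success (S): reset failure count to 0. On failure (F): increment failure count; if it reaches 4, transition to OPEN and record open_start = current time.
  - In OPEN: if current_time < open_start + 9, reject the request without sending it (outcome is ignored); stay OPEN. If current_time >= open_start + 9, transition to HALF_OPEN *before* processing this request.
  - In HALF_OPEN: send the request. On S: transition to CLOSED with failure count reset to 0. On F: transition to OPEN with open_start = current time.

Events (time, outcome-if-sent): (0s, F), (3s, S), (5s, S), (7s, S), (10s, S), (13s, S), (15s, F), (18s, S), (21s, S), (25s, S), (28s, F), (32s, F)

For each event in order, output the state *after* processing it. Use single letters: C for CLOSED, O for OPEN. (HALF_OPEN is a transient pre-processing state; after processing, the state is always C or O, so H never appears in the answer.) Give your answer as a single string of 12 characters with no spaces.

Answer: CCCCCCCCCCCC

Derivation:
State after each event:
  event#1 t=0s outcome=F: state=CLOSED
  event#2 t=3s outcome=S: state=CLOSED
  event#3 t=5s outcome=S: state=CLOSED
  event#4 t=7s outcome=S: state=CLOSED
  event#5 t=10s outcome=S: state=CLOSED
  event#6 t=13s outcome=S: state=CLOSED
  event#7 t=15s outcome=F: state=CLOSED
  event#8 t=18s outcome=S: state=CLOSED
  event#9 t=21s outcome=S: state=CLOSED
  event#10 t=25s outcome=S: state=CLOSED
  event#11 t=28s outcome=F: state=CLOSED
  event#12 t=32s outcome=F: state=CLOSED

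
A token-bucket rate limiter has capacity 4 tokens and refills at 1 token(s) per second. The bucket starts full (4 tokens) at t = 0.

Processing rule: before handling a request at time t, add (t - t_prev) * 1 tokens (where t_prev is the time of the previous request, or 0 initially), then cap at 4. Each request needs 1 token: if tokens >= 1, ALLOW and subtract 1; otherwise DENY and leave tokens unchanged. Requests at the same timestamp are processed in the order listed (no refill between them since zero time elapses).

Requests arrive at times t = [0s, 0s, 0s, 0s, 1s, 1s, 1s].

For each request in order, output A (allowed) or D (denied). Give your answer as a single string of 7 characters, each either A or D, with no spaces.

Answer: AAAAADD

Derivation:
Simulating step by step:
  req#1 t=0s: ALLOW
  req#2 t=0s: ALLOW
  req#3 t=0s: ALLOW
  req#4 t=0s: ALLOW
  req#5 t=1s: ALLOW
  req#6 t=1s: DENY
  req#7 t=1s: DENY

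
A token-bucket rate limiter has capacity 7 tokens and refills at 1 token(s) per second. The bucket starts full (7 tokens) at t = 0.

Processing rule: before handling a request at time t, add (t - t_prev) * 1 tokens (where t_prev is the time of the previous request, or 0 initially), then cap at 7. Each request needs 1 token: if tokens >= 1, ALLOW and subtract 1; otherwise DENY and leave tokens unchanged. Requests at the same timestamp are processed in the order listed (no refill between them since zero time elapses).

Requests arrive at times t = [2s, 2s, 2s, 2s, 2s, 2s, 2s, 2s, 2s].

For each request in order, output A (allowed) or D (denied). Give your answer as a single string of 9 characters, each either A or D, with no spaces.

Simulating step by step:
  req#1 t=2s: ALLOW
  req#2 t=2s: ALLOW
  req#3 t=2s: ALLOW
  req#4 t=2s: ALLOW
  req#5 t=2s: ALLOW
  req#6 t=2s: ALLOW
  req#7 t=2s: ALLOW
  req#8 t=2s: DENY
  req#9 t=2s: DENY

Answer: AAAAAAADD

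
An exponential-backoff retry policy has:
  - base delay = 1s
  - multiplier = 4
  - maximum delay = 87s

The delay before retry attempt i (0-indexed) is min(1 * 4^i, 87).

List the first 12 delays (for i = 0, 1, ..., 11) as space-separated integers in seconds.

Answer: 1 4 16 64 87 87 87 87 87 87 87 87

Derivation:
Computing each delay:
  i=0: min(1*4^0, 87) = 1
  i=1: min(1*4^1, 87) = 4
  i=2: min(1*4^2, 87) = 16
  i=3: min(1*4^3, 87) = 64
  i=4: min(1*4^4, 87) = 87
  i=5: min(1*4^5, 87) = 87
  i=6: min(1*4^6, 87) = 87
  i=7: min(1*4^7, 87) = 87
  i=8: min(1*4^8, 87) = 87
  i=9: min(1*4^9, 87) = 87
  i=10: min(1*4^10, 87) = 87
  i=11: min(1*4^11, 87) = 87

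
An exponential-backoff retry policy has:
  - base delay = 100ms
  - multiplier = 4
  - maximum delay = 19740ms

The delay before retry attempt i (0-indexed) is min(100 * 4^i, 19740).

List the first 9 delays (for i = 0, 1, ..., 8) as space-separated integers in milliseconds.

Answer: 100 400 1600 6400 19740 19740 19740 19740 19740

Derivation:
Computing each delay:
  i=0: min(100*4^0, 19740) = 100
  i=1: min(100*4^1, 19740) = 400
  i=2: min(100*4^2, 19740) = 1600
  i=3: min(100*4^3, 19740) = 6400
  i=4: min(100*4^4, 19740) = 19740
  i=5: min(100*4^5, 19740) = 19740
  i=6: min(100*4^6, 19740) = 19740
  i=7: min(100*4^7, 19740) = 19740
  i=8: min(100*4^8, 19740) = 19740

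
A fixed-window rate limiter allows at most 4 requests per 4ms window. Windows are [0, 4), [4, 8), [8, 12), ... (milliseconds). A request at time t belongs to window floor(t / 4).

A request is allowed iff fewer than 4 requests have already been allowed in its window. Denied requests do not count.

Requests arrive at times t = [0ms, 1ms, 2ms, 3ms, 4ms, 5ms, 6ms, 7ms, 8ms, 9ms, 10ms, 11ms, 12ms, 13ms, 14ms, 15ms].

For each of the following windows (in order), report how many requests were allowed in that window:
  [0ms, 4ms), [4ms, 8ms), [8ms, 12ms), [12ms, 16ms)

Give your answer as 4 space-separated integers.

Processing requests:
  req#1 t=0ms (window 0): ALLOW
  req#2 t=1ms (window 0): ALLOW
  req#3 t=2ms (window 0): ALLOW
  req#4 t=3ms (window 0): ALLOW
  req#5 t=4ms (window 1): ALLOW
  req#6 t=5ms (window 1): ALLOW
  req#7 t=6ms (window 1): ALLOW
  req#8 t=7ms (window 1): ALLOW
  req#9 t=8ms (window 2): ALLOW
  req#10 t=9ms (window 2): ALLOW
  req#11 t=10ms (window 2): ALLOW
  req#12 t=11ms (window 2): ALLOW
  req#13 t=12ms (window 3): ALLOW
  req#14 t=13ms (window 3): ALLOW
  req#15 t=14ms (window 3): ALLOW
  req#16 t=15ms (window 3): ALLOW

Allowed counts by window: 4 4 4 4

Answer: 4 4 4 4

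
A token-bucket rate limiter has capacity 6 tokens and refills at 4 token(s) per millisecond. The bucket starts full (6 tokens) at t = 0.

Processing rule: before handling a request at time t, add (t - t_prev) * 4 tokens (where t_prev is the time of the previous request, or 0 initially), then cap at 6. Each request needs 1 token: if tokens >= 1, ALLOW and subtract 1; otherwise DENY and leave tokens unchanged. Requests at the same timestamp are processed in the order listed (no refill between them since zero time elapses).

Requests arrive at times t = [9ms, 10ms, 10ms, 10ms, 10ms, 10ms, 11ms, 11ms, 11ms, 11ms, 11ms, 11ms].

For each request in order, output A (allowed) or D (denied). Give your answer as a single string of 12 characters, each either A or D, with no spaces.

Answer: AAAAAAAAAAAD

Derivation:
Simulating step by step:
  req#1 t=9ms: ALLOW
  req#2 t=10ms: ALLOW
  req#3 t=10ms: ALLOW
  req#4 t=10ms: ALLOW
  req#5 t=10ms: ALLOW
  req#6 t=10ms: ALLOW
  req#7 t=11ms: ALLOW
  req#8 t=11ms: ALLOW
  req#9 t=11ms: ALLOW
  req#10 t=11ms: ALLOW
  req#11 t=11ms: ALLOW
  req#12 t=11ms: DENY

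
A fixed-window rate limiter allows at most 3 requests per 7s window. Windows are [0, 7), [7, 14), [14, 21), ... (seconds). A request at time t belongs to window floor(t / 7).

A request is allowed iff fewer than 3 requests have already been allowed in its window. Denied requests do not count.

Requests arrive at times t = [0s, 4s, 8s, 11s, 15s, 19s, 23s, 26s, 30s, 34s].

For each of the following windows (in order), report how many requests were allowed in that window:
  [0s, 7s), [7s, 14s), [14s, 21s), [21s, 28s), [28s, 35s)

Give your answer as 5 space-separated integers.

Answer: 2 2 2 2 2

Derivation:
Processing requests:
  req#1 t=0s (window 0): ALLOW
  req#2 t=4s (window 0): ALLOW
  req#3 t=8s (window 1): ALLOW
  req#4 t=11s (window 1): ALLOW
  req#5 t=15s (window 2): ALLOW
  req#6 t=19s (window 2): ALLOW
  req#7 t=23s (window 3): ALLOW
  req#8 t=26s (window 3): ALLOW
  req#9 t=30s (window 4): ALLOW
  req#10 t=34s (window 4): ALLOW

Allowed counts by window: 2 2 2 2 2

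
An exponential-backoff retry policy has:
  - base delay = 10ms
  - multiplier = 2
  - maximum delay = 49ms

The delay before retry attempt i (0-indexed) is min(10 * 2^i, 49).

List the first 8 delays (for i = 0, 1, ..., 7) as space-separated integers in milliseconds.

Answer: 10 20 40 49 49 49 49 49

Derivation:
Computing each delay:
  i=0: min(10*2^0, 49) = 10
  i=1: min(10*2^1, 49) = 20
  i=2: min(10*2^2, 49) = 40
  i=3: min(10*2^3, 49) = 49
  i=4: min(10*2^4, 49) = 49
  i=5: min(10*2^5, 49) = 49
  i=6: min(10*2^6, 49) = 49
  i=7: min(10*2^7, 49) = 49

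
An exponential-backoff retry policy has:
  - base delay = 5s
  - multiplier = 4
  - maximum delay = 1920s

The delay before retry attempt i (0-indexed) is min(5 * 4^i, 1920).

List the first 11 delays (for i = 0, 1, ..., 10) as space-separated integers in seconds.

Answer: 5 20 80 320 1280 1920 1920 1920 1920 1920 1920

Derivation:
Computing each delay:
  i=0: min(5*4^0, 1920) = 5
  i=1: min(5*4^1, 1920) = 20
  i=2: min(5*4^2, 1920) = 80
  i=3: min(5*4^3, 1920) = 320
  i=4: min(5*4^4, 1920) = 1280
  i=5: min(5*4^5, 1920) = 1920
  i=6: min(5*4^6, 1920) = 1920
  i=7: min(5*4^7, 1920) = 1920
  i=8: min(5*4^8, 1920) = 1920
  i=9: min(5*4^9, 1920) = 1920
  i=10: min(5*4^10, 1920) = 1920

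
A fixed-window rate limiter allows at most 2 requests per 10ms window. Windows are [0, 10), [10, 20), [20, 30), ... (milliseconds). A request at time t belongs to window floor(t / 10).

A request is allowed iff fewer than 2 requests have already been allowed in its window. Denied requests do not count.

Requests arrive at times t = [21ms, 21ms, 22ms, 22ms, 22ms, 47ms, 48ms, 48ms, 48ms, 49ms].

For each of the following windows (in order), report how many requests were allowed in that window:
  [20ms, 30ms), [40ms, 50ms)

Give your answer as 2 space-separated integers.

Processing requests:
  req#1 t=21ms (window 2): ALLOW
  req#2 t=21ms (window 2): ALLOW
  req#3 t=22ms (window 2): DENY
  req#4 t=22ms (window 2): DENY
  req#5 t=22ms (window 2): DENY
  req#6 t=47ms (window 4): ALLOW
  req#7 t=48ms (window 4): ALLOW
  req#8 t=48ms (window 4): DENY
  req#9 t=48ms (window 4): DENY
  req#10 t=49ms (window 4): DENY

Allowed counts by window: 2 2

Answer: 2 2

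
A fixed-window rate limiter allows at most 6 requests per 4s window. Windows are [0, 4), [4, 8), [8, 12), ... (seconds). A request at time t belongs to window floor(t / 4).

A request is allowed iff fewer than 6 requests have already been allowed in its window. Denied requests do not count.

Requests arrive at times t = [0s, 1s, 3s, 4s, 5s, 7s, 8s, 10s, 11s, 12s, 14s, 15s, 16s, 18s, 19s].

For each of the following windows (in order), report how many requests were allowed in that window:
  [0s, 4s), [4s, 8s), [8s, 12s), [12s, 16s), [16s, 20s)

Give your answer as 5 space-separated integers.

Answer: 3 3 3 3 3

Derivation:
Processing requests:
  req#1 t=0s (window 0): ALLOW
  req#2 t=1s (window 0): ALLOW
  req#3 t=3s (window 0): ALLOW
  req#4 t=4s (window 1): ALLOW
  req#5 t=5s (window 1): ALLOW
  req#6 t=7s (window 1): ALLOW
  req#7 t=8s (window 2): ALLOW
  req#8 t=10s (window 2): ALLOW
  req#9 t=11s (window 2): ALLOW
  req#10 t=12s (window 3): ALLOW
  req#11 t=14s (window 3): ALLOW
  req#12 t=15s (window 3): ALLOW
  req#13 t=16s (window 4): ALLOW
  req#14 t=18s (window 4): ALLOW
  req#15 t=19s (window 4): ALLOW

Allowed counts by window: 3 3 3 3 3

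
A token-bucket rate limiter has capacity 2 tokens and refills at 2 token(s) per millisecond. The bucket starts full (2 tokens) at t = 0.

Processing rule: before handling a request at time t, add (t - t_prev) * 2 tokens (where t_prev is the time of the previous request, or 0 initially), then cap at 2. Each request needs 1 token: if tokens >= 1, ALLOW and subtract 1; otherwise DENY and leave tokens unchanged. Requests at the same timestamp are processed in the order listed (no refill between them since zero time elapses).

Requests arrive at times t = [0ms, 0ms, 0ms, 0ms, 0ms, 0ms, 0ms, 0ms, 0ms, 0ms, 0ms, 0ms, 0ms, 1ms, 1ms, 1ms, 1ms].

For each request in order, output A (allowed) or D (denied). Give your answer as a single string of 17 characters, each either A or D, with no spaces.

Answer: AADDDDDDDDDDDAADD

Derivation:
Simulating step by step:
  req#1 t=0ms: ALLOW
  req#2 t=0ms: ALLOW
  req#3 t=0ms: DENY
  req#4 t=0ms: DENY
  req#5 t=0ms: DENY
  req#6 t=0ms: DENY
  req#7 t=0ms: DENY
  req#8 t=0ms: DENY
  req#9 t=0ms: DENY
  req#10 t=0ms: DENY
  req#11 t=0ms: DENY
  req#12 t=0ms: DENY
  req#13 t=0ms: DENY
  req#14 t=1ms: ALLOW
  req#15 t=1ms: ALLOW
  req#16 t=1ms: DENY
  req#17 t=1ms: DENY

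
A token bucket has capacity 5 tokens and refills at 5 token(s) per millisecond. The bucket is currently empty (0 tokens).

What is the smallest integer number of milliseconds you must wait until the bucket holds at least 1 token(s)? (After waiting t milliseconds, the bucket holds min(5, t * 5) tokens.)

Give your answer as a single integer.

Answer: 1

Derivation:
Need t * 5 >= 1, so t >= 1/5.
Smallest integer t = ceil(1/5) = 1.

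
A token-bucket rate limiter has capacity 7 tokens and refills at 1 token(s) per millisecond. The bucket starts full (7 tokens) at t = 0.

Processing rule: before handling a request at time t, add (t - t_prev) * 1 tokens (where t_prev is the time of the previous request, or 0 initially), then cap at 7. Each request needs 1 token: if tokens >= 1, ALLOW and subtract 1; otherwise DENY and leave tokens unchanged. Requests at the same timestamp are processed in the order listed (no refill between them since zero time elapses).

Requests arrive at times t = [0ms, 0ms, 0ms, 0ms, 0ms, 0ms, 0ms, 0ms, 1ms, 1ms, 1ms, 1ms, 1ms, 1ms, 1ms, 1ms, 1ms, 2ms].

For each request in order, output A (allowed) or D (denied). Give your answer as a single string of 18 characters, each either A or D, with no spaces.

Answer: AAAAAAADADDDDDDDDA

Derivation:
Simulating step by step:
  req#1 t=0ms: ALLOW
  req#2 t=0ms: ALLOW
  req#3 t=0ms: ALLOW
  req#4 t=0ms: ALLOW
  req#5 t=0ms: ALLOW
  req#6 t=0ms: ALLOW
  req#7 t=0ms: ALLOW
  req#8 t=0ms: DENY
  req#9 t=1ms: ALLOW
  req#10 t=1ms: DENY
  req#11 t=1ms: DENY
  req#12 t=1ms: DENY
  req#13 t=1ms: DENY
  req#14 t=1ms: DENY
  req#15 t=1ms: DENY
  req#16 t=1ms: DENY
  req#17 t=1ms: DENY
  req#18 t=2ms: ALLOW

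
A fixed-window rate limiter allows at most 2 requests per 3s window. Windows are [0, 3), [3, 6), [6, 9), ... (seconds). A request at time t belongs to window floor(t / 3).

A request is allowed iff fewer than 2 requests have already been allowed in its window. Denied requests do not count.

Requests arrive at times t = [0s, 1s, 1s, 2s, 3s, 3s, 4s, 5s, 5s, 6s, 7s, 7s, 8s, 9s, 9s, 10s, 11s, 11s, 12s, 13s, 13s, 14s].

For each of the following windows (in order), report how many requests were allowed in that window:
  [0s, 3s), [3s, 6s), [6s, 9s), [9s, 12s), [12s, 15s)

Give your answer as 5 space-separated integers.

Processing requests:
  req#1 t=0s (window 0): ALLOW
  req#2 t=1s (window 0): ALLOW
  req#3 t=1s (window 0): DENY
  req#4 t=2s (window 0): DENY
  req#5 t=3s (window 1): ALLOW
  req#6 t=3s (window 1): ALLOW
  req#7 t=4s (window 1): DENY
  req#8 t=5s (window 1): DENY
  req#9 t=5s (window 1): DENY
  req#10 t=6s (window 2): ALLOW
  req#11 t=7s (window 2): ALLOW
  req#12 t=7s (window 2): DENY
  req#13 t=8s (window 2): DENY
  req#14 t=9s (window 3): ALLOW
  req#15 t=9s (window 3): ALLOW
  req#16 t=10s (window 3): DENY
  req#17 t=11s (window 3): DENY
  req#18 t=11s (window 3): DENY
  req#19 t=12s (window 4): ALLOW
  req#20 t=13s (window 4): ALLOW
  req#21 t=13s (window 4): DENY
  req#22 t=14s (window 4): DENY

Allowed counts by window: 2 2 2 2 2

Answer: 2 2 2 2 2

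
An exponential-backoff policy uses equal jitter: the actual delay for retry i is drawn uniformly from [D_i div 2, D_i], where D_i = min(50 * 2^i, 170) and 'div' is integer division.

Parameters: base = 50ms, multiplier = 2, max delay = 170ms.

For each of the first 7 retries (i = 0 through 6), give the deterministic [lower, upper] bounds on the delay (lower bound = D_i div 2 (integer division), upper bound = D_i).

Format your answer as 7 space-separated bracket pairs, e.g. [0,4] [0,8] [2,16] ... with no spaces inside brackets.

Computing bounds per retry:
  i=0: D_i=min(50*2^0,170)=50, bounds=[25,50]
  i=1: D_i=min(50*2^1,170)=100, bounds=[50,100]
  i=2: D_i=min(50*2^2,170)=170, bounds=[85,170]
  i=3: D_i=min(50*2^3,170)=170, bounds=[85,170]
  i=4: D_i=min(50*2^4,170)=170, bounds=[85,170]
  i=5: D_i=min(50*2^5,170)=170, bounds=[85,170]
  i=6: D_i=min(50*2^6,170)=170, bounds=[85,170]

Answer: [25,50] [50,100] [85,170] [85,170] [85,170] [85,170] [85,170]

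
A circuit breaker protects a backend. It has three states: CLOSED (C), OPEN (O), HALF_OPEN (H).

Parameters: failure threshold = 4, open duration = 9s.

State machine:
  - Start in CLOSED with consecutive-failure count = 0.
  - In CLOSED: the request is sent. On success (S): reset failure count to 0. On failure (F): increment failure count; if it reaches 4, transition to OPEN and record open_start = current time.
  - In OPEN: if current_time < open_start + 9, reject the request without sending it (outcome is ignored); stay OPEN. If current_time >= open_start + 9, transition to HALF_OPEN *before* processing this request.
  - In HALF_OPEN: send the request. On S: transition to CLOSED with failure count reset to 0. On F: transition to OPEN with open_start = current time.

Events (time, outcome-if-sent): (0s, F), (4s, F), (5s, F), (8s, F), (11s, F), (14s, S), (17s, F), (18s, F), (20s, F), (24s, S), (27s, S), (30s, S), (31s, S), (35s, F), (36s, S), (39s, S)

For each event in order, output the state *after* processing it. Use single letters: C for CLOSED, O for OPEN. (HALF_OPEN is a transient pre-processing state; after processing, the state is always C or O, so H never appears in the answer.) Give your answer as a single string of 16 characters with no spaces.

Answer: CCCOOOOOOOCCCCCC

Derivation:
State after each event:
  event#1 t=0s outcome=F: state=CLOSED
  event#2 t=4s outcome=F: state=CLOSED
  event#3 t=5s outcome=F: state=CLOSED
  event#4 t=8s outcome=F: state=OPEN
  event#5 t=11s outcome=F: state=OPEN
  event#6 t=14s outcome=S: state=OPEN
  event#7 t=17s outcome=F: state=OPEN
  event#8 t=18s outcome=F: state=OPEN
  event#9 t=20s outcome=F: state=OPEN
  event#10 t=24s outcome=S: state=OPEN
  event#11 t=27s outcome=S: state=CLOSED
  event#12 t=30s outcome=S: state=CLOSED
  event#13 t=31s outcome=S: state=CLOSED
  event#14 t=35s outcome=F: state=CLOSED
  event#15 t=36s outcome=S: state=CLOSED
  event#16 t=39s outcome=S: state=CLOSED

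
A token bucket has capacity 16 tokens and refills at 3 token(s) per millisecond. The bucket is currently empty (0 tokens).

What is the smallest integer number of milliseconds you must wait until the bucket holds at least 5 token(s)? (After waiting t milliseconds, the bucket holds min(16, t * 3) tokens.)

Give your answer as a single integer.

Need t * 3 >= 5, so t >= 5/3.
Smallest integer t = ceil(5/3) = 2.

Answer: 2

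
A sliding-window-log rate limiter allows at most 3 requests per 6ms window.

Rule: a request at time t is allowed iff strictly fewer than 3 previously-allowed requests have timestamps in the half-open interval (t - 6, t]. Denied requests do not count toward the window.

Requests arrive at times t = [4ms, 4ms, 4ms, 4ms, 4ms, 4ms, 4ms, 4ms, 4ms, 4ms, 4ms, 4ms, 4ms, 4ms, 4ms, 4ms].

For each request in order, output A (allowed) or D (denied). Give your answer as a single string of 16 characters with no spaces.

Answer: AAADDDDDDDDDDDDD

Derivation:
Tracking allowed requests in the window:
  req#1 t=4ms: ALLOW
  req#2 t=4ms: ALLOW
  req#3 t=4ms: ALLOW
  req#4 t=4ms: DENY
  req#5 t=4ms: DENY
  req#6 t=4ms: DENY
  req#7 t=4ms: DENY
  req#8 t=4ms: DENY
  req#9 t=4ms: DENY
  req#10 t=4ms: DENY
  req#11 t=4ms: DENY
  req#12 t=4ms: DENY
  req#13 t=4ms: DENY
  req#14 t=4ms: DENY
  req#15 t=4ms: DENY
  req#16 t=4ms: DENY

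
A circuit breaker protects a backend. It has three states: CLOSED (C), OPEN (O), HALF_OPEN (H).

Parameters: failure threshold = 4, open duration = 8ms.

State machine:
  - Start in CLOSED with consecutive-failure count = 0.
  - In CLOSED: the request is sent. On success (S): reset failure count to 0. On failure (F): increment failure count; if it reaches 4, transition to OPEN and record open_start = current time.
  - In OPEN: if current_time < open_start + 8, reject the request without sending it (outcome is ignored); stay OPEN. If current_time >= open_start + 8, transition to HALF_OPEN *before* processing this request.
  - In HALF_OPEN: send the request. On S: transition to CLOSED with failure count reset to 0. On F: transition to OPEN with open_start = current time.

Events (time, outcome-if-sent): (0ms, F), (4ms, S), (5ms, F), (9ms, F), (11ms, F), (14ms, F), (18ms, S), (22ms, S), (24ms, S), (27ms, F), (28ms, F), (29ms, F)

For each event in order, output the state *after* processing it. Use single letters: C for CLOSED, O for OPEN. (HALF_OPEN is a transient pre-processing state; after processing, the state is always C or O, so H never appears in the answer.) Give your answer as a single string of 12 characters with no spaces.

Answer: CCCCCOOCCCCC

Derivation:
State after each event:
  event#1 t=0ms outcome=F: state=CLOSED
  event#2 t=4ms outcome=S: state=CLOSED
  event#3 t=5ms outcome=F: state=CLOSED
  event#4 t=9ms outcome=F: state=CLOSED
  event#5 t=11ms outcome=F: state=CLOSED
  event#6 t=14ms outcome=F: state=OPEN
  event#7 t=18ms outcome=S: state=OPEN
  event#8 t=22ms outcome=S: state=CLOSED
  event#9 t=24ms outcome=S: state=CLOSED
  event#10 t=27ms outcome=F: state=CLOSED
  event#11 t=28ms outcome=F: state=CLOSED
  event#12 t=29ms outcome=F: state=CLOSED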